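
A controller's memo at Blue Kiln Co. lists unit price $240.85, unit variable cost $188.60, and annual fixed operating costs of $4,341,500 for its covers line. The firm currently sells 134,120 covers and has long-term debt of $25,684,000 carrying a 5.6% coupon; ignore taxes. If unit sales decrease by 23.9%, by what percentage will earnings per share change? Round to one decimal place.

Total contribution margin = 134,120 × $52.25 = $7,007,770.00.
Subtracting fixed costs: EBIT = $7,007,770.00 − $4,341,500 = $2,666,270.00.
Interest = $1,438,304.00, so EBIT − I = $1,227,966.00.
Degree of combined leverage = contribution ÷ (EBIT − I) = $7,007,770.00 ÷ $1,227,966.00 = 5.7068.
EPS therefore changes by 5.7068 × (-23.9%) = -136.4%.

-136.4%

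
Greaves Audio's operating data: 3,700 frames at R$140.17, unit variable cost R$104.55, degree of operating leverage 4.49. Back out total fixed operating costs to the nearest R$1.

R$102,441

At 3,700 units, contribution = 3,700 × R$35.62 = R$131,794.00.
Since DOL = CM ÷ EBIT, EBIT = R$131,794.00 ÷ 4.49 = R$29,352.78.
Fixed costs = CM − EBIT = R$131,794.00 − R$29,352.78 = R$102,441.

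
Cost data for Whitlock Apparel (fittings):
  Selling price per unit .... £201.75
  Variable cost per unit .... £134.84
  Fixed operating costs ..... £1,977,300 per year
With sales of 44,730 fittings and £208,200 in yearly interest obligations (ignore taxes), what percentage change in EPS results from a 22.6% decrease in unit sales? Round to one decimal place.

-83.8%

Contribution at this volume is 44,730 × £66.91 = £2,992,884.30.
Operating income = contribution − fixed costs = £2,992,884.30 − £1,977,300 = £1,015,584.30.
Interest = £208,200.00, so EBIT − I = £807,384.30.
Degree of combined leverage = contribution ÷ (EBIT − I) = £2,992,884.30 ÷ £807,384.30 = 3.7069.
%ΔEPS = DCL × %ΔSales = 3.7069 × -22.6% = -83.8%.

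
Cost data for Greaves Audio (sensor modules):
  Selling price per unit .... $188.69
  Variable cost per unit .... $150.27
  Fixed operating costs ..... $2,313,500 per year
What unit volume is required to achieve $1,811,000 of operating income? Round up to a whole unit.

Each unit contributes $188.69 − $150.27 = $38.42.
Required volume = (fixed costs + target profit) ÷ CM = ($2,313,500 + $1,811,000) ÷ $38.42 = 107,352.94, so 107,353 sensor modules.

107,353 sensor modules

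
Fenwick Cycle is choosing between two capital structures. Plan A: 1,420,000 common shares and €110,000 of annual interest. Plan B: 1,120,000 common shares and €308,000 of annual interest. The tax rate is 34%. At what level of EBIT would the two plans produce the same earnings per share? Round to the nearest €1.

At indifference, (EBIT − 110,000)(1 − t)/1,420,000 = (EBIT − 308,000)(1 − t)/1,120,000.
The (1 − t) factor cancels: (EBIT − 110,000) × 1,120,000 = (EBIT − 308,000) × 1,420,000.
EBIT × (1,420,000 − 1,120,000) = 308,000 × 1,420,000 − 110,000 × 1,120,000 = 314,160,000,000, so EBIT = 314,160,000,000 ÷ 300,000 = 1,047,200.00.

€1,047,200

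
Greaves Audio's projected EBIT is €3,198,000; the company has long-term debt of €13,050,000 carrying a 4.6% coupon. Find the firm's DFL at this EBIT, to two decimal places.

1.23

Interest = €600,300.00.
DFL = EBIT ÷ (EBIT − I) = €3,198,000 ÷ (€3,198,000 − €600,300.00) = €3,198,000 ÷ €2,597,700.00 = 1.2311.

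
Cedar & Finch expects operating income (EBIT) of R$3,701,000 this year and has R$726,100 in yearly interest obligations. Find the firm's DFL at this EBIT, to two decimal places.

1.24

Annual interest charges come to R$726,100.00.
Degree of financial leverage = EBIT / (EBIT − interest) = R$3,701,000 / R$2,974,900.00 = 1.2441.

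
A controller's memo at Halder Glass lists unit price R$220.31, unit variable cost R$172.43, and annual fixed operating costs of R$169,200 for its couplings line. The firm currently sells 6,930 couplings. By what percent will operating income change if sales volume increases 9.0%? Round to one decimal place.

Contribution at this volume is 6,930 × R$47.88 = R$331,808.40.
Subtracting fixed costs: EBIT = R$331,808.40 − R$169,200 = R$162,608.40.
So DOL = total CM / EBIT = R$331,808.40 / R$162,608.40 = 2.0405.
Operating income changes by 2.0405 × +9.0% = +18.4%.

+18.4%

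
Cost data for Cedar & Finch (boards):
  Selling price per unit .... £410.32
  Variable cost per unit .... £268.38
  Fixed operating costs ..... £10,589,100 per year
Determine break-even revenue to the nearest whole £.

£30,610,959

CM per unit = £410.32 − £268.38 = £141.94; CM ratio = £141.94 / £410.32 = 0.3459.
Break-even revenue = fixed costs × price ÷ CM = £10,589,100 × £410.32 ÷ £141.94 = £30,610,959.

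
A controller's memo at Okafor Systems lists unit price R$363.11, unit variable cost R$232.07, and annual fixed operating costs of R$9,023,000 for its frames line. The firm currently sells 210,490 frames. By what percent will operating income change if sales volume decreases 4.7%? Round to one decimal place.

Total contribution margin = 210,490 × R$131.04 = R$27,582,609.60.
Operating income = contribution − fixed costs = R$27,582,609.60 − R$9,023,000 = R$18,559,609.60.
DOL = contribution ÷ EBIT = R$27,582,609.60 ÷ R$18,559,609.60 = 1.4862.
%ΔEBIT = DOL × %ΔSales = 1.4862 × -4.7% = -7.0%.

-7.0%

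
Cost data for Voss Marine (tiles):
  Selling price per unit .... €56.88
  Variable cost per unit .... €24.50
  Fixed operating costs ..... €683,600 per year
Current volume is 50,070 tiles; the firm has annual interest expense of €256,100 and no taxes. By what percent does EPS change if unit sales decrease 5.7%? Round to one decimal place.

Contribution at this volume is 50,070 × €32.38 = €1,621,266.60.
EBIT = €1,621,266.60 − €683,600 = €937,666.60.
After interest of €256,100.00, pre-tax earnings = €681,566.60.
DCL = total CM / (EBIT − I) = €1,621,266.60 / €681,566.60 = 2.3787.
EPS therefore changes by 2.3787 × (-5.7%) = -13.6%.

-13.6%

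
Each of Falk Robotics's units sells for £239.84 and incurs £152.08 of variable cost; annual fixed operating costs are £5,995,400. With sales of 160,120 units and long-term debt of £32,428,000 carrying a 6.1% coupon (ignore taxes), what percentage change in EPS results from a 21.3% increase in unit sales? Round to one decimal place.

+49.2%

At 160,120 units, contribution = 160,120 × £87.76 = £14,052,131.20.
Operating income = contribution − fixed costs = £14,052,131.20 − £5,995,400 = £8,056,731.20.
Interest = £1,978,108.00, so EBIT − I = £6,078,623.20.
Degree of combined leverage = contribution ÷ (EBIT − I) = £14,052,131.20 ÷ £6,078,623.20 = 2.3117.
%ΔEPS = DCL × %ΔSales = 2.3117 × +21.3% = +49.2%.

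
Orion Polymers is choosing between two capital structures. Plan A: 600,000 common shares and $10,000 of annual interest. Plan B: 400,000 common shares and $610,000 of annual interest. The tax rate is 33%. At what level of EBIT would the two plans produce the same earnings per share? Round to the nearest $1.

At indifference, (EBIT − 10,000)(1 − t)/600,000 = (EBIT − 610,000)(1 − t)/400,000.
The (1 − t) factor cancels: (EBIT − 10,000) × 400,000 = (EBIT − 610,000) × 600,000.
Solving, EBIT = (610,000·600,000 − 10,000·400,000) / (600,000 − 400,000) = 362,000,000,000 / 200,000 = 1,810,000.00.

$1,810,000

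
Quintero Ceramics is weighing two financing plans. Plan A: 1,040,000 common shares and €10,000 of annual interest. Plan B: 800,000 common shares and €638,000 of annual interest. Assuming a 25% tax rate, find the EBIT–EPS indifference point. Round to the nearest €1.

€2,731,333

At indifference, (EBIT − 10,000)(1 − t)/1,040,000 = (EBIT − 638,000)(1 − t)/800,000.
Cancelling (1 − t) and cross-multiplying: 800,000·(EBIT − 10,000) = 1,040,000·(EBIT − 638,000).
Solving, EBIT = (638,000·1,040,000 − 10,000·800,000) / (1,040,000 − 800,000) = 655,520,000,000 / 240,000 = 2,731,333.33.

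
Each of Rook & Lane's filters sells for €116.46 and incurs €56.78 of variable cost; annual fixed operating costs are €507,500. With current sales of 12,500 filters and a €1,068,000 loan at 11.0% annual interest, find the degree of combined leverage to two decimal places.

6.16

Contribution at this volume is 12,500 × €59.68 = €746,000.00.
Subtracting fixed costs: EBIT = €746,000.00 − €507,500 = €238,500.00. Interest = €117,480.00.
DOL = €746,000.00 ÷ €238,500.00 = 3.1279; DFL = €238,500.00 ÷ €121,020.00 = 1.9707.
DCL = DOL × DFL = 3.1279 × 1.9707 = 6.1642.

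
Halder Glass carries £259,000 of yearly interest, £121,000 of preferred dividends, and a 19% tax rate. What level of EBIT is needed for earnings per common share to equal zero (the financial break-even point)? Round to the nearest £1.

Grossing the preferred dividend up to pre-tax terms: £121,000 / (1 − 0.19) = £149,382.72.
EPS = 0 when EBIT covers interest plus the pre-tax preferred burden: £259,000 + £149,382.72 = £408,382.72.

£408,383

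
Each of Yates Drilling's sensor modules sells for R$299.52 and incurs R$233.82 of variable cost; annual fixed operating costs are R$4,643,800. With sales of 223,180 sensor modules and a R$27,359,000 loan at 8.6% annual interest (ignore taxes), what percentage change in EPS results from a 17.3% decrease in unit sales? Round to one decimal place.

-33.1%

At 223,180 units, contribution = 223,180 × R$65.70 = R$14,662,926.00.
Operating income = contribution − fixed costs = R$14,662,926.00 − R$4,643,800 = R$10,019,126.00.
Interest = R$2,352,874.00, so EBIT − I = R$7,666,252.00.
DCL = total CM / (EBIT − I) = R$14,662,926.00 / R$7,666,252.00 = 1.9127.
EPS therefore changes by 1.9127 × (-17.3%) = -33.1%.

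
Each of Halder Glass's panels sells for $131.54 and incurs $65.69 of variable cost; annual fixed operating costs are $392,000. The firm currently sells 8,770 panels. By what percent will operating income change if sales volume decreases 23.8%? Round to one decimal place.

-74.1%

At 8,770 units, contribution = 8,770 × $65.85 = $577,504.50.
Operating income = contribution − fixed costs = $577,504.50 − $392,000 = $185,504.50.
DOL = contribution ÷ EBIT = $577,504.50 ÷ $185,504.50 = 3.1132.
%ΔEBIT = DOL × %ΔSales = 3.1132 × -23.8% = -74.1%.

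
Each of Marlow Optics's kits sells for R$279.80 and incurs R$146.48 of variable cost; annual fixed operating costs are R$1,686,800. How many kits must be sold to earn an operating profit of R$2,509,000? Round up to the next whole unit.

Contribution margin per unit = R$279.80 − R$146.48 = R$133.32.
Required volume = (fixed costs + target profit) ÷ CM = (R$1,686,800 + R$2,509,000) ÷ R$133.32 = 31,471.65, so 31,472 kits.

31,472 kits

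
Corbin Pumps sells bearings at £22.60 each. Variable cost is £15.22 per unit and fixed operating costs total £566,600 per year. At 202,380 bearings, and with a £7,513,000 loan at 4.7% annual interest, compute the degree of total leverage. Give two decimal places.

At 202,380 units, contribution = 202,380 × £7.38 = £1,493,564.40.
Operating income = contribution − fixed costs = £1,493,564.40 − £566,600 = £926,964.40. Interest = £353,111.00, so EBIT − I = £573,853.40.
Degree of total leverage = total CM / (EBIT − interest) = £1,493,564.40 / £573,853.40 = 2.6027.

2.60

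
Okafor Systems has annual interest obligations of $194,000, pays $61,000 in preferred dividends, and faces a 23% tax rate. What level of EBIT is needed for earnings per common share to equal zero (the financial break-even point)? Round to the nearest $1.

$273,221

Preferred dividends are paid after tax, so their pre-tax equivalent is $61,000 ÷ (1 − 0.23) = $79,220.78.
EPS = 0 when EBIT covers interest plus the pre-tax preferred burden: $194,000 + $79,220.78 = $273,220.78.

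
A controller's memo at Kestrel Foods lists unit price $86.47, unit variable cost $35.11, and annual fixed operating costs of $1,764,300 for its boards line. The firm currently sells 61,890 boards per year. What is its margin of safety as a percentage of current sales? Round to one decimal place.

44.5%

Unit CM = price − variable cost = $86.47 − $35.11 = $51.36. Break-even units = $1,764,300 ÷ $51.36 = 34,351.64; break-even revenue = 34,351.64 × $86.47 = $2,970,385.92.
Current sales = 61,890 × $86.47 = $5,351,628.30.
Margin of safety = ($5,351,628.30 − $2,970,385.92) ÷ $5,351,628.30 = 44.5%.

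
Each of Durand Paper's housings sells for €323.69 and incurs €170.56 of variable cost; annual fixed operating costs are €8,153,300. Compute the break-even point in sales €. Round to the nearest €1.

€17,234,648

Contribution margin per unit = €323.69 − €170.56 = €153.13, a CM ratio of €153.13 ÷ €323.69 = 0.4731.
Break-even sales = FC ÷ CM ratio = €8,153,300 × €323.69 / €153.13 = €17,234,648.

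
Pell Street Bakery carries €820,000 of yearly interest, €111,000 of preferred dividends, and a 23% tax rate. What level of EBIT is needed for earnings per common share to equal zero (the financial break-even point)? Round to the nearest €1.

Grossing the preferred dividend up to pre-tax terms: €111,000 / (1 − 0.23) = €144,155.84.
EPS = 0 when EBIT covers interest plus the pre-tax preferred burden: €820,000 + €144,155.84 = €964,155.84.

€964,156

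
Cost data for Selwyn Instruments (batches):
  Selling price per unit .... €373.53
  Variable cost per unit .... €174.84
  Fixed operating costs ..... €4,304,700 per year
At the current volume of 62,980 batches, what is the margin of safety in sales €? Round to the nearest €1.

Unit CM = price − variable cost = €373.53 − €174.84 = €198.69. Break-even units = €4,304,700 ÷ €198.69 = 21,665.41; break-even revenue = 21,665.41 × €373.53 = €8,092,680.01.
Actual sales revenue = 62,980 × €373.53 = €23,524,919.40.
Margin of safety = €23,524,919.40 − €8,092,680.01 = €15,432,239.

€15,432,239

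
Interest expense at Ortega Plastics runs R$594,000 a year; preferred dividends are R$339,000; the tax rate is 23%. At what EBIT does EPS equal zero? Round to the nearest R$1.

Grossing the preferred dividend up to pre-tax terms: R$339,000 / (1 − 0.23) = R$440,259.74.
EPS = 0 when EBIT covers interest plus the pre-tax preferred burden: R$594,000 + R$440,259.74 = R$1,034,259.74.

R$1,034,260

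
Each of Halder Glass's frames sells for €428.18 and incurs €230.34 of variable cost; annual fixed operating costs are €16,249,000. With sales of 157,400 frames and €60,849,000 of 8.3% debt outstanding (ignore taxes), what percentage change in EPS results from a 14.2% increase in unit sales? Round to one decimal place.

At 157,400 units, contribution = 157,400 × €197.84 = €31,140,016.00.
Subtracting fixed costs: EBIT = €31,140,016.00 − €16,249,000 = €14,891,016.00.
Interest = €5,050,467.00, so EBIT − I = €9,840,549.00.
DCL = total CM / (EBIT − I) = €31,140,016.00 / €9,840,549.00 = 3.1645.
%ΔEPS = DCL × %ΔSales = 3.1645 × +14.2% = +44.9%.

+44.9%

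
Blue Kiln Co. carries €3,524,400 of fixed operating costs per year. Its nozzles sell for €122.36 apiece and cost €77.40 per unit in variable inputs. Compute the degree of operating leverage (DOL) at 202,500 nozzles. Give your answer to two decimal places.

1.63

At 202,500 units, contribution = 202,500 × €44.96 = €9,104,400.00.
EBIT = €9,104,400.00 − €3,524,400 = €5,580,000.00.
Degree of operating leverage = €9,104,400.00 / €5,580,000.00 = 1.6316.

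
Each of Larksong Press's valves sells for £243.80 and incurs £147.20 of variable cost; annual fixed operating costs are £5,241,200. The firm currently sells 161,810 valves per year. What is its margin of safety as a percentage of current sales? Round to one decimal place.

66.5%

Unit CM = price − variable cost = £243.80 − £147.20 = £96.60. Break-even units = £5,241,200 ÷ £96.60 = 54,256.73; break-even revenue = 54,256.73 × £243.80 = £13,227,790.48.
Actual sales revenue = 161,810 × £243.80 = £39,449,278.00.
Margin of safety = (£39,449,278.00 − £13,227,790.48) ÷ £39,449,278.00 = 66.5%.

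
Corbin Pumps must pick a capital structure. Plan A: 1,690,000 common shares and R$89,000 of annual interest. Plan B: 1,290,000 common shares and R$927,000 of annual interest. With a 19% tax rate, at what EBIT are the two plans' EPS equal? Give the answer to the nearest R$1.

R$3,629,550

Set EPS_A = EPS_B: (EBIT − R$89,000)(1 − 0.19) ÷ 1,690,000 = (EBIT − R$927,000)(1 − 0.19) ÷ 1,290,000.
The (1 − t) factor cancels: (EBIT − 89,000) × 1,290,000 = (EBIT − 927,000) × 1,690,000.
Solving, EBIT = (927,000·1,690,000 − 89,000·1,290,000) / (1,690,000 − 1,290,000) = 1,451,820,000,000 / 400,000 = 3,629,550.00.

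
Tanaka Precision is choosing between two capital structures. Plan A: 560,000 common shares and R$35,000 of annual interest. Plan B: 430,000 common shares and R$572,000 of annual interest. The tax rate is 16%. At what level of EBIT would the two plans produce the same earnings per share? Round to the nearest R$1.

At indifference, (EBIT − 35,000)(1 − t)/560,000 = (EBIT − 572,000)(1 − t)/430,000.
Cancelling (1 − t) and cross-multiplying: 430,000·(EBIT − 35,000) = 560,000·(EBIT − 572,000).
EBIT × (560,000 − 430,000) = 572,000 × 560,000 − 35,000 × 430,000 = 305,270,000,000, so EBIT = 305,270,000,000 ÷ 130,000 = 2,348,230.77.

R$2,348,231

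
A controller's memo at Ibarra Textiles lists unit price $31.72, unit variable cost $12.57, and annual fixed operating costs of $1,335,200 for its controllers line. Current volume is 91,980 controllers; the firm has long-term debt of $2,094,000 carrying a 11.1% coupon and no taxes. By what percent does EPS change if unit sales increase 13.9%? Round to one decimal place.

+126.3%

Total contribution margin = 91,980 × $19.15 = $1,761,417.00.
Operating income = contribution − fixed costs = $1,761,417.00 − $1,335,200 = $426,217.00.
Interest = $232,434.00, so EBIT − I = $193,783.00.
DCL = total CM / (EBIT − I) = $1,761,417.00 / $193,783.00 = 9.0896.
%ΔEPS = DCL × %ΔSales = 9.0896 × +13.9% = +126.3%.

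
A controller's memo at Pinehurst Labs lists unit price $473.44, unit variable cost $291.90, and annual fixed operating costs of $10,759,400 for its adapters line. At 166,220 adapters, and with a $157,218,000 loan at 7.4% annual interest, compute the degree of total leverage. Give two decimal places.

3.88

Total contribution margin = 166,220 × $181.54 = $30,175,578.80.
Subtracting fixed costs: EBIT = $30,175,578.80 − $10,759,400 = $19,416,178.80. Interest = $11,634,132.00, so EBIT − I = $7,782,046.80.
DCL = contribution ÷ (EBIT − I) = $30,175,578.80 ÷ $7,782,046.80 = 3.8776.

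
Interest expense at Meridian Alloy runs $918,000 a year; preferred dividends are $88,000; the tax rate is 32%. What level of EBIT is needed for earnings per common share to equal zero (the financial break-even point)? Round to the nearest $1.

$1,047,412

Preferred dividends are paid after tax, so their pre-tax equivalent is $88,000 ÷ (1 − 0.32) = $129,411.76.
EPS = 0 when EBIT covers interest plus the pre-tax preferred burden: $918,000 + $129,411.76 = $1,047,411.76.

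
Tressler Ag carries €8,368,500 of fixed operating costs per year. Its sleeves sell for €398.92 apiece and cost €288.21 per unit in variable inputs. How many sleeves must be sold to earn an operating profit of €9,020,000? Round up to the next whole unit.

Contribution margin per unit = €398.92 − €288.21 = €110.71.
Required volume = (fixed costs + target profit) ÷ CM = (€8,368,500 + €9,020,000) ÷ €110.71 = 157,063.50, so 157,064 sleeves.

157,064 sleeves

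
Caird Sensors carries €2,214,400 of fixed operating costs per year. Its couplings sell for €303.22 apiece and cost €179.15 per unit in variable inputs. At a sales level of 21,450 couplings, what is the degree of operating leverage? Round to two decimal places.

Contribution at this volume is 21,450 × €124.07 = €2,661,301.50.
Subtracting fixed costs: EBIT = €2,661,301.50 − €2,214,400 = €446,901.50.
DOL = contribution ÷ EBIT = €2,661,301.50 ÷ €446,901.50 = 5.9550.

5.96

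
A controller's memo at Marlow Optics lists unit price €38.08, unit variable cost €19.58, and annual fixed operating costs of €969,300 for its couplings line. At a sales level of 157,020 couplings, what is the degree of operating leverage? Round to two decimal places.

1.50

Contribution at this volume is 157,020 × €18.50 = €2,904,870.00.
EBIT = €2,904,870.00 − €969,300 = €1,935,570.00.
DOL = contribution ÷ EBIT = €2,904,870.00 ÷ €1,935,570.00 = 1.5008.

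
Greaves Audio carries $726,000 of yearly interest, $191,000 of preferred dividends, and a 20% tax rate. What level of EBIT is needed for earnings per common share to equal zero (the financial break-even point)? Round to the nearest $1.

Preferred dividends are paid after tax, so their pre-tax equivalent is $191,000 ÷ (1 − 0.20) = $238,750.00.
Financial break-even EBIT = interest + D_p ÷ (1 − t) = $726,000 + $238,750.00 = $964,750.00.

$964,750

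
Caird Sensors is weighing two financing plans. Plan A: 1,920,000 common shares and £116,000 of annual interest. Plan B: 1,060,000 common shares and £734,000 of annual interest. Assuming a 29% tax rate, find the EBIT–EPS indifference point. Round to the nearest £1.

At indifference, (EBIT − 116,000)(1 − t)/1,920,000 = (EBIT − 734,000)(1 − t)/1,060,000.
Cancelling (1 − t) and cross-multiplying: 1,060,000·(EBIT − 116,000) = 1,920,000·(EBIT − 734,000).
Solving, EBIT = (734,000·1,920,000 − 116,000·1,060,000) / (1,920,000 − 1,060,000) = 1,286,320,000,000 / 860,000 = 1,495,720.93.

£1,495,721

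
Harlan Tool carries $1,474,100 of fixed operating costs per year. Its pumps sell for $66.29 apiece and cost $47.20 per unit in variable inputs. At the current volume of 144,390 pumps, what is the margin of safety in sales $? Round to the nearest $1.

$4,452,803

Unit CM = price − variable cost = $66.29 − $47.20 = $19.09. Break-even units = $1,474,100 ÷ $19.09 = 77,218.44; break-even revenue = 77,218.44 × $66.29 = $5,118,810.32.
Current sales = 144,390 × $66.29 = $9,571,613.10.
Margin of safety = $9,571,613.10 − $5,118,810.32 = $4,452,803.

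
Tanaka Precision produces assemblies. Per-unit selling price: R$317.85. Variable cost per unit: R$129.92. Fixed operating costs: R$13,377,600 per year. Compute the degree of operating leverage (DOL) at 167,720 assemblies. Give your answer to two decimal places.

1.74

Contribution at this volume is 167,720 × R$187.93 = R$31,519,619.60.
EBIT = R$31,519,619.60 − R$13,377,600 = R$18,142,019.60.
DOL = contribution ÷ EBIT = R$31,519,619.60 ÷ R$18,142,019.60 = 1.7374.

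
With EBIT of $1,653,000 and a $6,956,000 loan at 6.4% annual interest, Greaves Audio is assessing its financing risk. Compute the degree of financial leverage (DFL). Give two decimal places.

Interest = $445,184.00.
DFL = EBIT ÷ (EBIT − I) = $1,653,000 ÷ ($1,653,000 − $445,184.00) = $1,653,000 ÷ $1,207,816.00 = 1.3686.

1.37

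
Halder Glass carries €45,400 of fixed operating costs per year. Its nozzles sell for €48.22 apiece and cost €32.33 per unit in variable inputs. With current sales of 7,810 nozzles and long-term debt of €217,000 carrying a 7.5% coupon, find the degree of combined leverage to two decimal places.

Total contribution margin = 7,810 × €15.89 = €124,100.90.
EBIT = €124,100.90 − €45,400 = €78,700.90. Interest = €16,275.00.
DOL = €124,100.90 ÷ €78,700.90 = 1.5769; DFL = €78,700.90 ÷ €62,425.90 = 1.2607.
Combined leverage = 1.5769 × 1.2607 = 1.9880.

1.99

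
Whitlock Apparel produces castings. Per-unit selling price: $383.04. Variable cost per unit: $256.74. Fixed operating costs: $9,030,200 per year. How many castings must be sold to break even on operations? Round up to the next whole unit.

Unit CM = price − variable cost = $383.04 − $256.74 = $126.30.
Break-even volume = fixed costs ÷ CM per unit = $9,030,200 ÷ $126.30 = 71,498.02, so 71,499 castings.

71,499 castings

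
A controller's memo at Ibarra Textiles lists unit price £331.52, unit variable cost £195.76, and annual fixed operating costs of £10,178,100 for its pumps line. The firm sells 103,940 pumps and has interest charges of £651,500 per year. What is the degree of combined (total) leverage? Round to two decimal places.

4.30

Total contribution margin = 103,940 × £135.76 = £14,110,894.40.
Operating income = contribution − fixed costs = £14,110,894.40 − £10,178,100 = £3,932,794.40. Interest = £651,500.00.
DOL = £14,110,894.40 ÷ £3,932,794.40 = 3.5880; DFL = £3,932,794.40 ÷ £3,281,294.40 = 1.1985.
Combined leverage = 3.5880 × 1.1985 = 4.3002.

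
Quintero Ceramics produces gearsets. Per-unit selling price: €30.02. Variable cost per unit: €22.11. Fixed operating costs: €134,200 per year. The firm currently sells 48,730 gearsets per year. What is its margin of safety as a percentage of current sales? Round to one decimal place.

65.2%

Each unit contributes €30.02 − €22.11 = €7.91. Break-even units = €134,200 ÷ €7.91 = 16,965.87; break-even revenue = 16,965.87 × €30.02 = €509,315.30.
Actual sales revenue = 48,730 × €30.02 = €1,462,874.60.
Margin of safety = (€1,462,874.60 − €509,315.30) ÷ €1,462,874.60 = 65.2%.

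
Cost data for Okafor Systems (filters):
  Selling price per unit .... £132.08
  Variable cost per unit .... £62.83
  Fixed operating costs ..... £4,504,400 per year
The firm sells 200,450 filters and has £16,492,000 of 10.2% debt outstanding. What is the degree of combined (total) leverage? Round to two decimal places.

1.80

At 200,450 units, contribution = 200,450 × £69.25 = £13,881,162.50.
EBIT = £13,881,162.50 − £4,504,400 = £9,376,762.50. Interest = £1,682,184.00, so EBIT − I = £7,694,578.50.
DCL = contribution ÷ (EBIT − I) = £13,881,162.50 ÷ £7,694,578.50 = 1.8040.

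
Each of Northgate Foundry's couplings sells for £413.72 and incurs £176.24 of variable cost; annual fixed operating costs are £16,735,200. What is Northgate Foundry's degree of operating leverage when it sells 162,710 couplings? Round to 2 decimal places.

At 162,710 units, contribution = 162,710 × £237.48 = £38,640,370.80.
Subtracting fixed costs: EBIT = £38,640,370.80 − £16,735,200 = £21,905,170.80.
Degree of operating leverage = £38,640,370.80 / £21,905,170.80 = 1.7640.

1.76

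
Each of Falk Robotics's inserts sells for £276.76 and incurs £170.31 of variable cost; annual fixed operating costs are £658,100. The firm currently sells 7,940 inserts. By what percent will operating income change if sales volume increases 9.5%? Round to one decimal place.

Total contribution margin = 7,940 × £106.45 = £845,213.00.
Subtracting fixed costs: EBIT = £845,213.00 − £658,100 = £187,113.00.
Degree of operating leverage = £845,213.00 / £187,113.00 = 4.5171.
%ΔEBIT = DOL × %ΔSales = 4.5171 × +9.5% = +42.9%.

+42.9%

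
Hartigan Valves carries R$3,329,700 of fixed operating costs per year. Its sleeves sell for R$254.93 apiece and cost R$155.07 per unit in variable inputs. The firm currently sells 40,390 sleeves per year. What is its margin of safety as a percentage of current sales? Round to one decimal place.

17.4%

Contribution margin per unit = R$254.93 − R$155.07 = R$99.86. Break-even units = R$3,329,700 ÷ R$99.86 = 33,343.68; break-even revenue = 33,343.68 × R$254.93 = R$8,500,304.64.
Actual sales revenue = 40,390 × R$254.93 = R$10,296,622.70.
Margin of safety = (R$10,296,622.70 − R$8,500,304.64) ÷ R$10,296,622.70 = 17.4%.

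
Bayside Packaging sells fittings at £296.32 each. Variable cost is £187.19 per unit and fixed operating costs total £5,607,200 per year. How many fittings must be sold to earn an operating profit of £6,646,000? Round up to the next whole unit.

112,281 fittings

Contribution margin per unit = £296.32 − £187.19 = £109.13.
Required volume = (fixed costs + target profit) ÷ CM = (£5,607,200 + £6,646,000) ÷ £109.13 = 112,280.77, so 112,281 fittings.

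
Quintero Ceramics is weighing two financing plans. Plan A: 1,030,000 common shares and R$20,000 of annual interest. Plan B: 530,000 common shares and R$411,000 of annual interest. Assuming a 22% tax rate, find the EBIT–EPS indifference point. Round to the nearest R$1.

R$825,460

At indifference, (EBIT − 20,000)(1 − t)/1,030,000 = (EBIT − 411,000)(1 − t)/530,000.
Cancelling (1 − t) and cross-multiplying: 530,000·(EBIT − 20,000) = 1,030,000·(EBIT − 411,000).
Solving, EBIT = (411,000·1,030,000 − 20,000·530,000) / (1,030,000 − 530,000) = 412,730,000,000 / 500,000 = 825,460.00.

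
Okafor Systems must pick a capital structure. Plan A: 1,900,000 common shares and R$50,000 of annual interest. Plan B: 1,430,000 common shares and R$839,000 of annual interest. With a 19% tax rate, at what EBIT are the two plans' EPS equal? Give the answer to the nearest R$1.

At indifference, (EBIT − 50,000)(1 − t)/1,900,000 = (EBIT − 839,000)(1 − t)/1,430,000.
The (1 − t) factor cancels: (EBIT − 50,000) × 1,430,000 = (EBIT − 839,000) × 1,900,000.
Solving, EBIT = (839,000·1,900,000 − 50,000·1,430,000) / (1,900,000 − 1,430,000) = 1,522,600,000,000 / 470,000 = 3,239,574.47.

R$3,239,574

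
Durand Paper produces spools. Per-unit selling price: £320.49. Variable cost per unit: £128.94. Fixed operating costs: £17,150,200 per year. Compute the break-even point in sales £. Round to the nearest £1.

CM per unit = £320.49 − £128.94 = £191.55; CM ratio = £191.55 / £320.49 = 0.5977.
Break-even sales = FC ÷ CM ratio = £17,150,200 × £320.49 / £191.55 = £28,694,689.

£28,694,689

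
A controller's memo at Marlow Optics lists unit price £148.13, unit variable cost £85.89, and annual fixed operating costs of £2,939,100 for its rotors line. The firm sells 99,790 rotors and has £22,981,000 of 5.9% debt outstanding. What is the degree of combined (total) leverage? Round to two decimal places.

3.24

Total contribution margin = 99,790 × £62.24 = £6,210,929.60.
Operating income = contribution − fixed costs = £6,210,929.60 − £2,939,100 = £3,271,829.60. Interest = £1,355,879.00.
DOL = £6,210,929.60 ÷ £3,271,829.60 = 1.8983; DFL = £3,271,829.60 ÷ £1,915,950.60 = 1.7077.
Combined leverage = 1.8983 × 1.7077 = 3.2417.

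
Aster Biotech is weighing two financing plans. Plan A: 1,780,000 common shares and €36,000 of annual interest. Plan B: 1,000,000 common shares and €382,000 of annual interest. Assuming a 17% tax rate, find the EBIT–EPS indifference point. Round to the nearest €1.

€825,590

At indifference, (EBIT − 36,000)(1 − t)/1,780,000 = (EBIT − 382,000)(1 − t)/1,000,000.
Cancelling (1 − t) and cross-multiplying: 1,000,000·(EBIT − 36,000) = 1,780,000·(EBIT − 382,000).
EBIT × (1,780,000 − 1,000,000) = 382,000 × 1,780,000 − 36,000 × 1,000,000 = 643,960,000,000, so EBIT = 643,960,000,000 ÷ 780,000 = 825,589.74.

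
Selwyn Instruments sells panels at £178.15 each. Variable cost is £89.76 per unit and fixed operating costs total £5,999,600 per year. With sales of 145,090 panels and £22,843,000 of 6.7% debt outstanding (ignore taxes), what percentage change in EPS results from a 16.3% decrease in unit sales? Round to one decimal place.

-39.5%

At 145,090 units, contribution = 145,090 × £88.39 = £12,824,505.10.
EBIT = £12,824,505.10 − £5,999,600 = £6,824,905.10.
Interest = £1,530,481.00, so EBIT − I = £5,294,424.10.
Degree of combined leverage = contribution ÷ (EBIT − I) = £12,824,505.10 ÷ £5,294,424.10 = 2.4223.
%ΔEPS = DCL × %ΔSales = 2.4223 × -16.3% = -39.5%.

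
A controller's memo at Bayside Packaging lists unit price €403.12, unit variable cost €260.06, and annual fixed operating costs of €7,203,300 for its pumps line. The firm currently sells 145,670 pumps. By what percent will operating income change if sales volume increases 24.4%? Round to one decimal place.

Contribution at this volume is 145,670 × €143.06 = €20,839,550.20.
Subtracting fixed costs: EBIT = €20,839,550.20 − €7,203,300 = €13,636,250.20.
DOL = contribution ÷ EBIT = €20,839,550.20 ÷ €13,636,250.20 = 1.5282.
Operating income changes by 1.5282 × +24.4% = +37.3%.

+37.3%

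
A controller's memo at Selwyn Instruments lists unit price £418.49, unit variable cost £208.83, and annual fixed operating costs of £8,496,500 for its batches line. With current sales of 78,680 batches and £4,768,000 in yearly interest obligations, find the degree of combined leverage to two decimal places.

5.10

At 78,680 units, contribution = 78,680 × £209.66 = £16,496,048.80.
EBIT = £16,496,048.80 − £8,496,500 = £7,999,548.80. Interest = £4,768,000.00, so EBIT − I = £3,231,548.80.
DCL = contribution ÷ (EBIT − I) = £16,496,048.80 ÷ £3,231,548.80 = 5.1047.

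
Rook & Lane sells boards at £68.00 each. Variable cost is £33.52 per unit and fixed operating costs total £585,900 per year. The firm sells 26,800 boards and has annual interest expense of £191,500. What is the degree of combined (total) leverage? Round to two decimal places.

Contribution at this volume is 26,800 × £34.48 = £924,064.00.
Operating income = contribution − fixed costs = £924,064.00 − £585,900 = £338,164.00. Interest = £191,500.00.
DOL = £924,064.00 ÷ £338,164.00 = 2.7326; DFL = £338,164.00 ÷ £146,664.00 = 2.3057.
DCL = DOL × DFL = 2.7326 × 2.3057 = 6.3006.

6.30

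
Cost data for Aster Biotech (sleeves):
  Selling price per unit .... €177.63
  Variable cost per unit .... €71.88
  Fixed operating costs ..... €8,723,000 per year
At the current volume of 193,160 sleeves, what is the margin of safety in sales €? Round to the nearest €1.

Contribution margin per unit = €177.63 − €71.88 = €105.75. Break-even units = €8,723,000 ÷ €105.75 = 82,487.00; break-even revenue = 82,487.00 × €177.63 = €14,652,165.39.
Actual sales revenue = 193,160 × €177.63 = €34,311,010.80.
Margin of safety = €34,311,010.80 − €14,652,165.39 = €19,658,845.

€19,658,845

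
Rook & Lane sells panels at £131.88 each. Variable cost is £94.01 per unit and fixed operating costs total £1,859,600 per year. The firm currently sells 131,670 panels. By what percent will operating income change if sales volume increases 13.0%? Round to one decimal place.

+20.7%

Contribution at this volume is 131,670 × £37.87 = £4,986,342.90.
EBIT = £4,986,342.90 − £1,859,600 = £3,126,742.90.
So DOL = total CM / EBIT = £4,986,342.90 / £3,126,742.90 = 1.5947.
%ΔEBIT = DOL × %ΔSales = 1.5947 × +13.0% = +20.7%.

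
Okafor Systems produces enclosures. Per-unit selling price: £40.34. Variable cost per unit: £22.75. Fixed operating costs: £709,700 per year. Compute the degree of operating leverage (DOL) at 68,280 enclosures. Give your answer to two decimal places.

2.44

Contribution at this volume is 68,280 × £17.59 = £1,201,045.20.
Operating income = contribution − fixed costs = £1,201,045.20 − £709,700 = £491,345.20.
DOL = contribution ÷ EBIT = £1,201,045.20 ÷ £491,345.20 = 2.4444.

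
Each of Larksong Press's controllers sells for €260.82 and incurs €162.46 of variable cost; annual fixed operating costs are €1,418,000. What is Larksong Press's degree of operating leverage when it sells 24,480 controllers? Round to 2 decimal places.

2.43

At 24,480 units, contribution = 24,480 × €98.36 = €2,407,852.80.
Operating income = contribution − fixed costs = €2,407,852.80 − €1,418,000 = €989,852.80.
So DOL = total CM / EBIT = €2,407,852.80 / €989,852.80 = 2.4325.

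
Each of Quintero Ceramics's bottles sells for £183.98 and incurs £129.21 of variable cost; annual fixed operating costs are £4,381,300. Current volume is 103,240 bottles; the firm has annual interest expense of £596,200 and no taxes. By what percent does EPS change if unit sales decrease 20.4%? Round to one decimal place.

Total contribution margin = 103,240 × £54.77 = £5,654,454.80.
EBIT = £5,654,454.80 − £4,381,300 = £1,273,154.80.
Interest = £596,200.00, so EBIT − I = £676,954.80.
Degree of combined leverage = contribution ÷ (EBIT − I) = £5,654,454.80 ÷ £676,954.80 = 8.3528.
%ΔEPS = DCL × %ΔSales = 8.3528 × -20.4% = -170.4%.

-170.4%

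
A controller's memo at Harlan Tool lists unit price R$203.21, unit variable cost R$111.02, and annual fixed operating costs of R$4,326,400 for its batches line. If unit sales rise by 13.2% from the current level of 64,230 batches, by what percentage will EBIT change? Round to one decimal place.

+49.0%

At 64,230 units, contribution = 64,230 × R$92.19 = R$5,921,363.70.
EBIT = R$5,921,363.70 − R$4,326,400 = R$1,594,963.70.
So DOL = total CM / EBIT = R$5,921,363.70 / R$1,594,963.70 = 3.7125.
Operating income changes by 3.7125 × +13.2% = +49.0%.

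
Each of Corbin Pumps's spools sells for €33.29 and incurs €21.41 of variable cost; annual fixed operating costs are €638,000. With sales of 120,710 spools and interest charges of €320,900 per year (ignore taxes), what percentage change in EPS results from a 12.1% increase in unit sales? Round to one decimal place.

At 120,710 units, contribution = 120,710 × €11.88 = €1,434,034.80.
Operating income = contribution − fixed costs = €1,434,034.80 − €638,000 = €796,034.80.
After interest of €320,900.00, pre-tax earnings = €475,134.80.
DCL = total CM / (EBIT − I) = €1,434,034.80 / €475,134.80 = 3.0182.
%ΔEPS = DCL × %ΔSales = 3.0182 × +12.1% = +36.5%.

+36.5%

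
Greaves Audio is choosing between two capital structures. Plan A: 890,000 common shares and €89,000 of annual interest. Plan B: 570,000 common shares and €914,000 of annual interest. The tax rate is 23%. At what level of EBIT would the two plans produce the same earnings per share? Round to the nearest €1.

€2,383,531

Set EPS_A = EPS_B: (EBIT − €89,000)(1 − 0.23) ÷ 890,000 = (EBIT − €914,000)(1 − 0.23) ÷ 570,000.
Cancelling (1 − t) and cross-multiplying: 570,000·(EBIT − 89,000) = 890,000·(EBIT − 914,000).
EBIT × (890,000 − 570,000) = 914,000 × 890,000 − 89,000 × 570,000 = 762,730,000,000, so EBIT = 762,730,000,000 ÷ 320,000 = 2,383,531.25.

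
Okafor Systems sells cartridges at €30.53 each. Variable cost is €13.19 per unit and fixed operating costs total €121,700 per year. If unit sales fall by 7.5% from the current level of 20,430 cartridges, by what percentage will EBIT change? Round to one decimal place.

-11.4%

At 20,430 units, contribution = 20,430 × €17.34 = €354,256.20.
Operating income = contribution − fixed costs = €354,256.20 − €121,700 = €232,556.20.
So DOL = total CM / EBIT = €354,256.20 / €232,556.20 = 1.5233.
So EBIT moves 1.5233 × (-7.5%) = -11.4%.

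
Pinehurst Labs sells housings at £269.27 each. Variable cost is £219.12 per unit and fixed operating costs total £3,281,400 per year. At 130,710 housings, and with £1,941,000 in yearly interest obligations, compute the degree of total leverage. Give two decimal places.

At 130,710 units, contribution = 130,710 × £50.15 = £6,555,106.50.
Subtracting fixed costs: EBIT = £6,555,106.50 − £3,281,400 = £3,273,706.50. Interest = £1,941,000.00.
DOL = £6,555,106.50 ÷ £3,273,706.50 = 2.0024; DFL = £3,273,706.50 ÷ £1,332,706.50 = 2.4564.
Combined leverage = 2.0024 × 2.4564 = 4.9187.

4.92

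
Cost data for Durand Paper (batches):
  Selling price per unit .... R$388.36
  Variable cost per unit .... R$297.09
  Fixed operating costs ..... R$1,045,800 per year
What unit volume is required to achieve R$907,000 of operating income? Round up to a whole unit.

21,396 batches

Each unit contributes R$388.36 − R$297.09 = R$91.27.
Need Q such that Q × R$91.27 − R$1,045,800 = R$907,000, i.e. Q = R$1,952,800 / R$91.27 = 21,395.86 → 21,396.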